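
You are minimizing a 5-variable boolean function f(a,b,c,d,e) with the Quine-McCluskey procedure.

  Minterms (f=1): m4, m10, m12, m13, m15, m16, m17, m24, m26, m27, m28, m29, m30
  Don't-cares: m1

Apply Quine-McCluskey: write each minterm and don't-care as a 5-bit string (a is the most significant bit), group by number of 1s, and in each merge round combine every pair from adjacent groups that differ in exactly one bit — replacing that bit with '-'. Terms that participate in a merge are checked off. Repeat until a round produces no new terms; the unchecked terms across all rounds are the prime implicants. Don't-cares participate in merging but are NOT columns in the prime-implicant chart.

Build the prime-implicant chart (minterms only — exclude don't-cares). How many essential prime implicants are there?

6

size-2^0 implicants → 00001(✓)  00100(✓)  01010(✓)  01100(✓)  01101(✓)  01111(✓)  10000(✓)  10001(✓)  11000(✓)  11010(✓)  11011(✓)  11100(✓)  11101(✓)  11110(✓)
size-2^1 implicants → -0001  -1010  -1100(✓)  -1101(✓)  0-100  011-1  0110-(✓)  1-000  1000-  11-00(✓)  11-10(✓)  110-0(✓)  1101-  111-0(✓)  1110-(✓)
size-2^2 implicants → -110-  11--0
Unchecked terms (primes): -0001, -1010, -110-, 0-100, 011-1, 1-000, 1000-, 11--0, 1101-
Minterm coverage:
  m4 ⊆ 0-100 [E]
  m10 ⊆ -1010 [E]
  m12 ⊆ -110-,0-100
  m13 ⊆ -110-,011-1
  m15 ⊆ 011-1 [E]
  m16 ⊆ 1-000,1000-
  m17 ⊆ -0001,1000-
  m24 ⊆ 1-000,11--0
  m26 ⊆ -1010,11--0,1101-
  m27 ⊆ 1101- [E]
  m28 ⊆ -110-,11--0
  m29 ⊆ -110- [E]
  m30 ⊆ 11--0 [E]
E = {-1010, -110-, 0-100, 011-1, 11--0, 1101-}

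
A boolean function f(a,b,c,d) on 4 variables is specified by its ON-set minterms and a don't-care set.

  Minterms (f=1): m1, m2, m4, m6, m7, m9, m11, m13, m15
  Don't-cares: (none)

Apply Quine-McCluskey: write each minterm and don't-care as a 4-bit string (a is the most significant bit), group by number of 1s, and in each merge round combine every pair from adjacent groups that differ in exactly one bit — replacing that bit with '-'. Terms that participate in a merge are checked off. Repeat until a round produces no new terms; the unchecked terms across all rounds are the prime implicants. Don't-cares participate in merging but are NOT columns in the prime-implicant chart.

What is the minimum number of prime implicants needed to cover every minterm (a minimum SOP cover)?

Round 0: 0001✓ 0010✓ 0100✓ 0110✓ 0111✓ 1001✓ 1011✓ 1101✓ 1111✓
Round 1: -001 -111 0-10 01-0 011- 1-01✓ 1-11✓ 10-1✓ 11-1✓
Round 2: 1--1
PIs = {-001, -111, 0-10, 01-0, 011-, 1--1}
Coverage chart:
  m1: -001 ←essential
  m2: 0-10 ←essential
  m4: 01-0 ←essential
  m6: 0-10,01-0,011-
  m7: -111,011-
  m9: -001,1--1
  m11: 1--1 ←essential
  m13: 1--1 ←essential
  m15: -111,1--1
Essential: -001, 0-10, 01-0, 1--1
Petrick residual → -111
Min cover (5 terms): b'c'd + bcd + a'cd' + a'bd' + ad

5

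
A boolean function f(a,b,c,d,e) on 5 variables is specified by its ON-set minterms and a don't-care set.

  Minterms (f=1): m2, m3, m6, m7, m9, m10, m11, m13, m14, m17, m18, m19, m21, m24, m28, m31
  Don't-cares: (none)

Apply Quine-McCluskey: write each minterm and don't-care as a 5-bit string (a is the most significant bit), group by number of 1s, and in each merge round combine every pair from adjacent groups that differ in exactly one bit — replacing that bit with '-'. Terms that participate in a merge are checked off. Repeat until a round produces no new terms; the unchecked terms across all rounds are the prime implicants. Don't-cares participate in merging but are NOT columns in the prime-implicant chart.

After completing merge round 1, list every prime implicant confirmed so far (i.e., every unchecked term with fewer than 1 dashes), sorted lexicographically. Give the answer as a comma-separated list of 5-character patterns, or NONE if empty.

11111

Round 0: 00010✓ 00011✓ 00110✓ 00111✓ 01001✓ 01010✓ 01011✓ 01101✓ 01110✓ 10001✓ 10010✓ 10011✓ 10101✓ 11000✓ 11100✓ 11111
Round 1: -0010✓ -0011✓ 0-010✓ 0-011✓ 0-110✓ 00-10✓ 00-11✓ 0001-✓ 0011-✓ 01-01 01-10✓ 010-1 0101-✓ 10-01 100-1 1001-✓ 11-00
Round 2: -001- 0--10 0-01- 00-1-
PIs = {-001-, 0--10, 0-01-, 00-1-, 01-01, 010-1, 10-01, 100-1, 11-00, 11111}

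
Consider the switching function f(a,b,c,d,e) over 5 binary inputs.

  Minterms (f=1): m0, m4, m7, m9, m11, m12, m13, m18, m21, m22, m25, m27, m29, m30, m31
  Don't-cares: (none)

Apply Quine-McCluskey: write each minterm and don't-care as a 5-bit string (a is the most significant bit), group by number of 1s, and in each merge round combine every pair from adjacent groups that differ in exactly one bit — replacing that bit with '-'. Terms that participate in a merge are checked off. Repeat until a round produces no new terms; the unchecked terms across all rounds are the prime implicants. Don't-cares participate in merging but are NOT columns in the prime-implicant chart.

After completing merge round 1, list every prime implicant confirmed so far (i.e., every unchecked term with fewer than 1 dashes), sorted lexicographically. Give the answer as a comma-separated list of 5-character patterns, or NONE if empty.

00111

size-2^0 implicants → 00000(✓)  00100(✓)  00111  01001(✓)  01011(✓)  01100(✓)  01101(✓)  10010(✓)  10101(✓)  10110(✓)  11001(✓)  11011(✓)  11101(✓)  11110(✓)  11111(✓)
size-2^1 implicants → -1001(✓)  -1011(✓)  -1101(✓)  0-100  00-00  01-01(✓)  010-1(✓)  0110-  1-101  1-110  10-10  11-01(✓)  11-11(✓)  110-1(✓)  111-1(✓)  1111-
size-2^2 implicants → -1-01  -10-1  11--1
Unchecked terms (primes): -1-01, -10-1, 0-100, 00-00, 00111, 0110-, 1-101, 1-110, 10-10, 11--1, 1111-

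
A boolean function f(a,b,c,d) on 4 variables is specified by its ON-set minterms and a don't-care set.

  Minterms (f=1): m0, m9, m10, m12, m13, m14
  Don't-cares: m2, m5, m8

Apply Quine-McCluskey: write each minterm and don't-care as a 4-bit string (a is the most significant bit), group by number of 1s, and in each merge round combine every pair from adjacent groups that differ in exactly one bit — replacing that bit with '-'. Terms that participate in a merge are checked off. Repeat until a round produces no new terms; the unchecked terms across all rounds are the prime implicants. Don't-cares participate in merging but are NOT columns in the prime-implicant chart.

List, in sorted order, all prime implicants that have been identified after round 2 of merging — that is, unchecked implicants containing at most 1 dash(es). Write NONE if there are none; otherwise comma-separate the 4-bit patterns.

[col 0] 0000*, 0010*, 0101*, 1000*, 1001*, 1010*, 1100*, 1101*, 1110*
[col 1] -000*, -010*, -101, 00-0*, 1-00*, 1-01*, 1-10*, 10-0*, 100-*, 11-0*, 110-*
[col 2] -0-0, 1--0, 1-0-
Prime implicants: -0-0, -101, 1--0, 1-0-

-101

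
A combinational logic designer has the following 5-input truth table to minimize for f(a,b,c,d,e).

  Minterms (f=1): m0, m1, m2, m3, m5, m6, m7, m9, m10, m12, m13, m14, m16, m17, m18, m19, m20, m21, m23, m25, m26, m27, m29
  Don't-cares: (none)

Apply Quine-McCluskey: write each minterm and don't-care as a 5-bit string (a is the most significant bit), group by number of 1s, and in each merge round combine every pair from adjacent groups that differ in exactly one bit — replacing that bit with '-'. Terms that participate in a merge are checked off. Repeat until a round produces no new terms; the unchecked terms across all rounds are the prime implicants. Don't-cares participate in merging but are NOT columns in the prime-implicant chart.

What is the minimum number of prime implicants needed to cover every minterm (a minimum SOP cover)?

7

[col 0] 00000*, 00001*, 00010*, 00011*, 00101*, 00110*, 00111*, 01001*, 01010*, 01100*, 01101*, 01110*, 10000*, 10001*, 10010*, 10011*, 10100*, 10101*, 10111*, 11001*, 11010*, 11011*, 11101*
[col 1] -0000*, -0001*, -0010*, -0011*, -0101*, -0111*, -1001*, -1010*, -1101*, 0-001*, 0-010*, 0-101*, 0-110*, 00-01*, 00-10*, 00-11*, 000-0*, 000-1*, 0000-*, 0001-*, 001-1*, 0011-*, 01-01*, 01-10*, 011-0, 0110-, 1-001*, 1-010*, 1-011*, 1-101*, 10-00*, 10-01*, 10-11*, 100-0*, 100-1*, 1000-*, 1001-*, 101-1*, 1010-*, 11-01*, 110-1*, 1101-*
[col 2] --001*, --010, --101*, -0-01*, -0-11*, -00-0*, -00-1*, -000-*, -001-*, -01-1*, -1-01*, 0--01*, 0--10, 00--1*, 00-1-, 000--*, 1--01*, 1-0-1, 1-01-, 10--1*, 10-0-, 100--*
[col 3] ---01, -0--1, -00--
Prime implicants: ---01, --010, -0--1, -00--, 0--10, 00-1-, 011-0, 0110-, 1-0-1, 1-01-, 10-0-
PI chart (minterm → PIs covering it):
  0 | -00--  (sole → essential)
  1 | ---01,-0--1,-00--
  2 | --010,-00--,0--10,00-1-
  3 | -0--1,-00--,00-1-
  5 | ---01,-0--1
  6 | 0--10,00-1-
  7 | -0--1,00-1-
  9 | ---01  (sole → essential)
  10 | --010,0--10
  12 | 011-0,0110-
  13 | ---01,0110-
  14 | 0--10,011-0
  16 | -00--,10-0-
  17 | ---01,-0--1,-00--,1-0-1,10-0-
  18 | --010,-00--,1-01-
  19 | -0--1,-00--,1-0-1,1-01-
  20 | 10-0-  (sole → essential)
  21 | ---01,-0--1,10-0-
  23 | -0--1  (sole → essential)
  25 | ---01,1-0-1
  26 | --010,1-01-
  27 | 1-0-1,1-01-
  29 | ---01  (sole → essential)
Essential prime implicants: ---01, -0--1, -00--, 10-0-
Petrick residual → 0--10, 011-0, 1-01-
Minimum SOP uses 7 PIs: d'e + b'e + b'c' + a'de' + a'bce' + ac'd + ab'd'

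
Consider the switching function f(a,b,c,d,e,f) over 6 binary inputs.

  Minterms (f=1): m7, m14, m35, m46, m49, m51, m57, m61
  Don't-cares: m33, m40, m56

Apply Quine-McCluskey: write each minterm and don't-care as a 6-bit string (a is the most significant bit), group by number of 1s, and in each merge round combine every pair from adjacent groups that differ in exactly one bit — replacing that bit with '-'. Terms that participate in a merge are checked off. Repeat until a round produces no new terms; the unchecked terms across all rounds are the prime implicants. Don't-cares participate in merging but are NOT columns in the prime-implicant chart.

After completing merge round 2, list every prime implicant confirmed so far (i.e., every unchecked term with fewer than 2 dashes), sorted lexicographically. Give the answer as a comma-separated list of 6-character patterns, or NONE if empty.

-01110, 000111, 1-1000, 11-001, 111-01, 11100-

Round 0: 000111 001110✓ 100001✓ 100011✓ 101000✓ 101110✓ 110001✓ 110011✓ 111000✓ 111001✓ 111101✓
Round 1: -01110 1-0001✓ 1-0011✓ 1-1000 1000-1✓ 11-001 1100-1✓ 111-01 11100-
Round 2: 1-00-1
PIs = {-01110, 000111, 1-00-1, 1-1000, 11-001, 111-01, 11100-}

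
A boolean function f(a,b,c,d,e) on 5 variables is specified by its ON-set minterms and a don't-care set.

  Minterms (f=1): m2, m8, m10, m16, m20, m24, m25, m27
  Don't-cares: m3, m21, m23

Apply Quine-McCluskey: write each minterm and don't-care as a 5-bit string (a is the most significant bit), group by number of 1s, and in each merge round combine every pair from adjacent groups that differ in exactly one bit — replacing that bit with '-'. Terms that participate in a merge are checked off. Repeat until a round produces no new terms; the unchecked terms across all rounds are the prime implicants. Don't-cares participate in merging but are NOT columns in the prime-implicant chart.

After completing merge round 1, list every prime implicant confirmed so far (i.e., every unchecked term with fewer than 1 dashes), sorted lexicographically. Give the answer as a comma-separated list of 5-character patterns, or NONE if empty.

[col 0] 00010*, 00011*, 01000*, 01010*, 10000*, 10100*, 10101*, 10111*, 11000*, 11001*, 11011*
[col 1] -1000, 0-010, 0001-, 010-0, 1-000, 10-00, 101-1, 1010-, 110-1, 1100-
Prime implicants: -1000, 0-010, 0001-, 010-0, 1-000, 10-00, 101-1, 1010-, 110-1, 1100-

NONE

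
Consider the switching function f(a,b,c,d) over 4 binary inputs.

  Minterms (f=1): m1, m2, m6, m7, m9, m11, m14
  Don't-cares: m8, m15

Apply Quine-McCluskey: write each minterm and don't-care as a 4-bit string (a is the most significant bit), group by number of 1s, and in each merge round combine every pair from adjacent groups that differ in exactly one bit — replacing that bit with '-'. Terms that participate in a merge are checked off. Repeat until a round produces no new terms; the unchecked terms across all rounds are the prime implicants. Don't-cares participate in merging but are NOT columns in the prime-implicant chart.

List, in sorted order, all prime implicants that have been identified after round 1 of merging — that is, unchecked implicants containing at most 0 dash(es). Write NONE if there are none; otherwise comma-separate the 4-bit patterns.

NONE

size-2^0 implicants → 0001(✓)  0010(✓)  0110(✓)  0111(✓)  1000(✓)  1001(✓)  1011(✓)  1110(✓)  1111(✓)
size-2^1 implicants → -001  -110(✓)  -111(✓)  0-10  011-(✓)  1-11  10-1  100-  111-(✓)
size-2^2 implicants → -11-
Unchecked terms (primes): -001, -11-, 0-10, 1-11, 10-1, 100-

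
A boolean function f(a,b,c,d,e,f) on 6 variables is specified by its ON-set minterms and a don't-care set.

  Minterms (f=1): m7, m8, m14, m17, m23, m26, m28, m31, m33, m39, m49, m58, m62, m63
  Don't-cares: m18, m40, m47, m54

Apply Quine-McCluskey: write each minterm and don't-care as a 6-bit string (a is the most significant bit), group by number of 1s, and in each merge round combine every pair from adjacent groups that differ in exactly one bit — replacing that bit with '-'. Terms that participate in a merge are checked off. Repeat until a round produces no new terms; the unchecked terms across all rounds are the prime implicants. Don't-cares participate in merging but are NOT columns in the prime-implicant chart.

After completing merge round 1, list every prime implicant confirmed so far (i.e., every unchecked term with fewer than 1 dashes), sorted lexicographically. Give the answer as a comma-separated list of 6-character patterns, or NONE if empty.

001110, 011100

Round 0: 000111✓ 001000✓ 001110 010001✓ 010010✓ 010111✓ 011010✓ 011100 011111✓ 100001✓ 100111✓ 101000✓ 101111✓ 110001✓ 110110✓ 111010✓ 111110✓ 111111✓
Round 1: -00111 -01000 -10001 -11010 -11111 0-0111 01-010 01-111 1-0001 1-1111 10-111 11-110 111-10 11111-
PIs = {-00111, -01000, -10001, -11010, -11111, 0-0111, 001110, 01-010, 01-111, 011100, 1-0001, 1-1111, 10-111, 11-110, 111-10, 11111-}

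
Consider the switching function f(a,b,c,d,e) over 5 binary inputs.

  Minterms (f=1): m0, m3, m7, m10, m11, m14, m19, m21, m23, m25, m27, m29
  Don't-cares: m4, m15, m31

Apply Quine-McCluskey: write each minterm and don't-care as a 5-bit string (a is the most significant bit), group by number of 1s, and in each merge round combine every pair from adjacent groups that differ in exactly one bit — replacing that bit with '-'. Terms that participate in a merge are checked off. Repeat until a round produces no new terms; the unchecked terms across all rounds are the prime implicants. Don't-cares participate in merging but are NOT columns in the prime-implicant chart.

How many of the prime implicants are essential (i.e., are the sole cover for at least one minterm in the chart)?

5

size-2^0 implicants → 00000(✓)  00011(✓)  00100(✓)  00111(✓)  01010(✓)  01011(✓)  01110(✓)  01111(✓)  10011(✓)  10101(✓)  10111(✓)  11001(✓)  11011(✓)  11101(✓)  11111(✓)
size-2^1 implicants → -0011(✓)  -0111(✓)  -1011(✓)  -1111(✓)  0-011(✓)  0-111(✓)  00-00  00-11(✓)  01-10(✓)  01-11(✓)  0101-(✓)  0111-(✓)  1-011(✓)  1-101(✓)  1-111(✓)  10-11(✓)  101-1(✓)  11-01(✓)  11-11(✓)  110-1(✓)  111-1(✓)
size-2^2 implicants → --011(✓)  --111(✓)  -0-11(✓)  -1-11(✓)  0--11(✓)  01-1-  1--11(✓)  1-1-1  11--1
size-2^3 implicants → ---11
Unchecked terms (primes): ---11, 00-00, 01-1-, 1-1-1, 11--1
Minterm coverage:
  m0 ⊆ 00-00 [E]
  m3 ⊆ ---11 [E]
  m7 ⊆ ---11 [E]
  m10 ⊆ 01-1- [E]
  m11 ⊆ ---11,01-1-
  m14 ⊆ 01-1- [E]
  m19 ⊆ ---11 [E]
  m21 ⊆ 1-1-1 [E]
  m23 ⊆ ---11,1-1-1
  m25 ⊆ 11--1 [E]
  m27 ⊆ ---11,11--1
  m29 ⊆ 1-1-1,11--1
E = {---11, 00-00, 01-1-, 1-1-1, 11--1}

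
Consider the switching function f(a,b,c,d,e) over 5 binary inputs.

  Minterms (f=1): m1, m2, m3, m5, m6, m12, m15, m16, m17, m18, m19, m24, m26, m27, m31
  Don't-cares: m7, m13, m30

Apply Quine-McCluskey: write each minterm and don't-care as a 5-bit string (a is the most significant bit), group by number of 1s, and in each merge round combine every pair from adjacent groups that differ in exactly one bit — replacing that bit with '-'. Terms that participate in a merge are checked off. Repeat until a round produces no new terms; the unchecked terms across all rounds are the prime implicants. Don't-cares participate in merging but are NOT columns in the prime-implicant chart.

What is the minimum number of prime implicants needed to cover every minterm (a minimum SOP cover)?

[col 0] 00001*, 00010*, 00011*, 00101*, 00110*, 00111*, 01100*, 01101*, 01111*, 10000*, 10001*, 10010*, 10011*, 11000*, 11010*, 11011*, 11110*, 11111*
[col 1] -0001*, -0010*, -0011*, -1111, 0-101*, 0-111*, 00-01*, 00-10*, 00-11*, 000-1*, 0001-*, 001-1*, 0011-*, 011-1*, 0110-, 1-000*, 1-010*, 1-011*, 100-0*, 100-1*, 1000-*, 1001-*, 11-10*, 11-11*, 110-0*, 1101-*, 1111-*
[col 2] -00-1, -001-, 0-1-1, 00--1, 00-1-, 1-0-0, 1-01-, 100--, 11-1-
Prime implicants: -00-1, -001-, -1111, 0-1-1, 00--1, 00-1-, 0110-, 1-0-0, 1-01-, 100--, 11-1-
PI chart (minterm → PIs covering it):
  1 | -00-1,00--1
  2 | -001-,00-1-
  3 | -00-1,-001-,00--1,00-1-
  5 | 0-1-1,00--1
  6 | 00-1-  (sole → essential)
  12 | 0110-  (sole → essential)
  15 | -1111,0-1-1
  16 | 1-0-0,100--
  17 | -00-1,100--
  18 | -001-,1-0-0,1-01-,100--
  19 | -00-1,-001-,1-01-,100--
  24 | 1-0-0  (sole → essential)
  26 | 1-0-0,1-01-,11-1-
  27 | 1-01-,11-1-
  31 | -1111,11-1-
Essential prime implicants: 00-1-, 0110-, 1-0-0
Petrick residual → -00-1, 0-1-1, 11-1-
Minimum SOP uses 6 PIs: b'c'e + a'ce + a'b'd + a'bcd' + ac'e' + abd

6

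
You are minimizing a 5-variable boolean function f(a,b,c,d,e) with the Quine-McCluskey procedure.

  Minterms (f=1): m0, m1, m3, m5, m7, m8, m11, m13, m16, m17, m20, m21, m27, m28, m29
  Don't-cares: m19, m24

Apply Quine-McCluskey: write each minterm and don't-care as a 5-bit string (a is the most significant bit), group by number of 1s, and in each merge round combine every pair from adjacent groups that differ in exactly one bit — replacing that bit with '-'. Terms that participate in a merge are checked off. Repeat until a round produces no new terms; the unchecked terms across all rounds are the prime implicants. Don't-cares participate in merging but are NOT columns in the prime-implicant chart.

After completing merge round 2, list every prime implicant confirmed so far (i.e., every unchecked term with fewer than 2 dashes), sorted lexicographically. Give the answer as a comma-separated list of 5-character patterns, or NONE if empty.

[col 0] 00000*, 00001*, 00011*, 00101*, 00111*, 01000*, 01011*, 01101*, 10000*, 10001*, 10011*, 10100*, 10101*, 11000*, 11011*, 11100*, 11101*
[col 1] -0000*, -0001*, -0011*, -0101*, -1000*, -1011*, -1101*, 0-000*, 0-011*, 0-101*, 00-01*, 00-11*, 000-1*, 0000-*, 001-1*, 1-000*, 1-011*, 1-100*, 1-101*, 10-00*, 10-01*, 100-1*, 1000-*, 1010-*, 11-00*, 1110-*
[col 2] --000, --011, --101, -0-01, -00-1, -000-, 00--1, 1--00, 1-10-, 10-0-
Prime implicants: --000, --011, --101, -0-01, -00-1, -000-, 00--1, 1--00, 1-10-, 10-0-

NONE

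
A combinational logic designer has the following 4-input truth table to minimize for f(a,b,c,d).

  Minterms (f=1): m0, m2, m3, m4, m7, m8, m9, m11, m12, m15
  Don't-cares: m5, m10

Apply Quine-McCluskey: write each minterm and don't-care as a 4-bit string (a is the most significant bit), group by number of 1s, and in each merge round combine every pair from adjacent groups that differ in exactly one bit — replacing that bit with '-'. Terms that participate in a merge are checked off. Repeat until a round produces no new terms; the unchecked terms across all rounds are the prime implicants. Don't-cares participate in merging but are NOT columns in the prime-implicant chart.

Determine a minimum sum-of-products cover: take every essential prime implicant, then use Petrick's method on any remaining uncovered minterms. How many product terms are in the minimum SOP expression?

4

Round 0: 0000✓ 0010✓ 0011✓ 0100✓ 0101✓ 0111✓ 1000✓ 1001✓ 1010✓ 1011✓ 1100✓ 1111✓
Round 1: -000✓ -010✓ -011✓ -100✓ -111✓ 0-00✓ 0-11✓ 00-0✓ 001-✓ 01-1 010- 1-00✓ 1-11✓ 10-0✓ 10-1✓ 100-✓ 101-✓
Round 2: --00 --11 -0-0 -01- 10--
PIs = {--00, --11, -0-0, -01-, 01-1, 010-, 10--}
Coverage chart:
  m0: --00,-0-0
  m2: -0-0,-01-
  m3: --11,-01-
  m4: --00,010-
  m7: --11,01-1
  m8: --00,-0-0,10--
  m9: 10-- ←essential
  m11: --11,-01-,10--
  m12: --00 ←essential
  m15: --11 ←essential
Essential: --00, --11, 10--
Petrick residual → -0-0
Min cover (4 terms): c'd' + cd + b'd' + ab'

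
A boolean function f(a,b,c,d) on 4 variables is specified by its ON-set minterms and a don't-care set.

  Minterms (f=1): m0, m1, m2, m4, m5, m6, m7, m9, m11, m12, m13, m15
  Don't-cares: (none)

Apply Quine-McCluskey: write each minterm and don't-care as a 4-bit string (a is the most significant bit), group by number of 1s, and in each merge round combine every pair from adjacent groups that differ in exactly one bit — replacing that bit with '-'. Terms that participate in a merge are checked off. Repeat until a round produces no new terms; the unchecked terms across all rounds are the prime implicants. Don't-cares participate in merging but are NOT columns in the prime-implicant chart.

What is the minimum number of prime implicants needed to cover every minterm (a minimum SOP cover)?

5

Round 0: 0000✓ 0001✓ 0010✓ 0100✓ 0101✓ 0110✓ 0111✓ 1001✓ 1011✓ 1100✓ 1101✓ 1111✓
Round 1: -001✓ -100✓ -101✓ -111✓ 0-00✓ 0-01✓ 0-10✓ 00-0✓ 000-✓ 01-0✓ 01-1✓ 010-✓ 011-✓ 1-01✓ 1-11✓ 10-1✓ 11-1✓ 110-✓
Round 2: --01 -1-1 -10- 0--0 0-0- 01-- 1--1
PIs = {--01, -1-1, -10-, 0--0, 0-0-, 01--, 1--1}
Coverage chart:
  m0: 0--0,0-0-
  m1: --01,0-0-
  m2: 0--0 ←essential
  m4: -10-,0--0,0-0-,01--
  m5: --01,-1-1,-10-,0-0-,01--
  m6: 0--0,01--
  m7: -1-1,01--
  m9: --01,1--1
  m11: 1--1 ←essential
  m12: -10- ←essential
  m13: --01,-1-1,-10-,1--1
  m15: -1-1,1--1
Essential: -10-, 0--0, 1--1
Petrick residual → --01, -1-1
Min cover (5 terms): c'd + bd + bc' + a'd' + ad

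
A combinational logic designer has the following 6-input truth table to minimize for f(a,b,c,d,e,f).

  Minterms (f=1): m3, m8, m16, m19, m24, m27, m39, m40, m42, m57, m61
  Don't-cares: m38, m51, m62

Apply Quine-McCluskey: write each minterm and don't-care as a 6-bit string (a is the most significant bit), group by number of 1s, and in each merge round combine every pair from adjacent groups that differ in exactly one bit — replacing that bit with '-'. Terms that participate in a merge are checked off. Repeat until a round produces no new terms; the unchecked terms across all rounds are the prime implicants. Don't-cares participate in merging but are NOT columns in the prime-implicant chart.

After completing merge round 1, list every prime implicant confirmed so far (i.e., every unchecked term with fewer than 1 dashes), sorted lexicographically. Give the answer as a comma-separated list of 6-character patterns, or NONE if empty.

Round 0: 000011✓ 001000✓ 010000✓ 010011✓ 011000✓ 011011✓ 100110✓ 100111✓ 101000✓ 101010✓ 110011✓ 111001✓ 111101✓ 111110
Round 1: -01000 -10011 0-0011 0-1000 01-000 01-011 10011- 1010-0 111-01
PIs = {-01000, -10011, 0-0011, 0-1000, 01-000, 01-011, 10011-, 1010-0, 111-01, 111110}

111110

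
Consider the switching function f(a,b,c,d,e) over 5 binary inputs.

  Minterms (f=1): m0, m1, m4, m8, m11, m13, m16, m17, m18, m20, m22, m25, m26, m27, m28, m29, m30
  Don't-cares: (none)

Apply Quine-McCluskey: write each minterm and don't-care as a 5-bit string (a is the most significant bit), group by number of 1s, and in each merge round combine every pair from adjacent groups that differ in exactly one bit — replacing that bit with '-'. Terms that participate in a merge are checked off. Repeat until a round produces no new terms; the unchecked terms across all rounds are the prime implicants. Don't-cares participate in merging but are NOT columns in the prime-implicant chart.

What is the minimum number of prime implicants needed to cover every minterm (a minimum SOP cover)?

8

[col 0] 00000*, 00001*, 00100*, 01000*, 01011*, 01101*, 10000*, 10001*, 10010*, 10100*, 10110*, 11001*, 11010*, 11011*, 11100*, 11101*, 11110*
[col 1] -0000*, -0001*, -0100*, -1011, -1101, 0-000, 00-00*, 0000-*, 1-001, 1-010*, 1-100*, 1-110*, 10-00*, 10-10*, 100-0*, 1000-*, 101-0*, 11-01, 11-10*, 110-1, 1101-, 111-0*, 1110-
[col 2] -0-00, -000-, 1--10, 1-1-0, 10--0
Prime implicants: -0-00, -000-, -1011, -1101, 0-000, 1--10, 1-001, 1-1-0, 10--0, 11-01, 110-1, 1101-, 1110-
PI chart (minterm → PIs covering it):
  0 | -0-00,-000-,0-000
  1 | -000-  (sole → essential)
  4 | -0-00  (sole → essential)
  8 | 0-000  (sole → essential)
  11 | -1011  (sole → essential)
  13 | -1101  (sole → essential)
  16 | -0-00,-000-,10--0
  17 | -000-,1-001
  18 | 1--10,10--0
  20 | -0-00,1-1-0,10--0
  22 | 1--10,1-1-0,10--0
  25 | 1-001,11-01,110-1
  26 | 1--10,1101-
  27 | -1011,110-1,1101-
  28 | 1-1-0,1110-
  29 | -1101,11-01,1110-
  30 | 1--10,1-1-0
Essential prime implicants: -0-00, -000-, -1011, -1101, 0-000
Petrick residual → 1--10, 1-001, 1-1-0
Minimum SOP uses 8 PIs: b'd'e' + b'c'd' + bc'de + bcd'e + a'c'd'e' + ade' + ac'd'e + ace'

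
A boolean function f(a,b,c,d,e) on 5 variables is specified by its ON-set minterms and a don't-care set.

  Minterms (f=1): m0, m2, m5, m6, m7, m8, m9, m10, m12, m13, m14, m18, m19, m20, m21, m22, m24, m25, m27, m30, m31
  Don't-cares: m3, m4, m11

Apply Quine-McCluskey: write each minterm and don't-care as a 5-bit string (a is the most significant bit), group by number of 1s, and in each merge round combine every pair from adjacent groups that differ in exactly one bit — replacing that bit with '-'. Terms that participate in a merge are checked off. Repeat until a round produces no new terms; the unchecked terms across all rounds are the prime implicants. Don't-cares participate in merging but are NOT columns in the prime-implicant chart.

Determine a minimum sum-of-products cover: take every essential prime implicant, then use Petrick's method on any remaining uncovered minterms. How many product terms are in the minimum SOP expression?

size-2^0 implicants → 00000(✓)  00010(✓)  00011(✓)  00100(✓)  00101(✓)  00110(✓)  00111(✓)  01000(✓)  01001(✓)  01010(✓)  01011(✓)  01100(✓)  01101(✓)  01110(✓)  10010(✓)  10011(✓)  10100(✓)  10101(✓)  10110(✓)  11000(✓)  11001(✓)  11011(✓)  11110(✓)  11111(✓)
size-2^1 implicants → -0010(✓)  -0011(✓)  -0100(✓)  -0101(✓)  -0110(✓)  -1000(✓)  -1001(✓)  -1011(✓)  -1110(✓)  0-000(✓)  0-010(✓)  0-011(✓)  0-100(✓)  0-101(✓)  0-110(✓)  00-00(✓)  00-10(✓)  00-11(✓)  000-0(✓)  0001-(✓)  001-0(✓)  001-1(✓)  0010-(✓)  0011-(✓)  01-00(✓)  01-01(✓)  01-10(✓)  010-0(✓)  010-1(✓)  0100-(✓)  0101-(✓)  011-0(✓)  0110-(✓)  1-011(✓)  1-110(✓)  10-10(✓)  1001-(✓)  101-0(✓)  1010-(✓)  11-11  110-1(✓)  1100-(✓)  1111-
size-2^2 implicants → --011  --110  -0-10  -001-  -01-0  -010-  -10-1  -100-  0--00(✓)  0--10(✓)  0-0-0(✓)  0-01-  0-1-0(✓)  0-10-  00--0(✓)  00-1-  001--  01--0(✓)  01-0-  010--
size-2^3 implicants → 0---0
Unchecked terms (primes): --011, --110, -0-10, -001-, -01-0, -010-, -10-1, -100-, 0---0, 0-01-, 0-10-, 00-1-, 001--, 01-0-, 010--, 11-11, 1111-
Minterm coverage:
  m0 ⊆ 0---0 [E]
  m2 ⊆ -0-10,-001-,0---0,0-01-,00-1-
  m5 ⊆ -010-,0-10-,001--
  m6 ⊆ --110,-0-10,-01-0,0---0,00-1-,001--
  m7 ⊆ 00-1-,001--
  m8 ⊆ -100-,0---0,01-0-,010--
  m9 ⊆ -10-1,-100-,01-0-,010--
  m10 ⊆ 0---0,0-01-,010--
  m12 ⊆ 0---0,0-10-,01-0-
  m13 ⊆ 0-10-,01-0-
  m14 ⊆ --110,0---0
  m18 ⊆ -0-10,-001-
  m19 ⊆ --011,-001-
  m20 ⊆ -01-0,-010-
  m21 ⊆ -010- [E]
  m22 ⊆ --110,-0-10,-01-0
  m24 ⊆ -100- [E]
  m25 ⊆ -10-1,-100-
  m27 ⊆ --011,-10-1,11-11
  m30 ⊆ --110,1111-
  m31 ⊆ 11-11,1111-
E = {-010-, -100-, 0---0}
Petrick residual → --011, -0-10, 0-10-, 00-1-, 1111-
Cover = c'de + b'de' + b'cd' + bc'd' + a'e' + a'cd' + a'b'd + abcd  |cover|=8

8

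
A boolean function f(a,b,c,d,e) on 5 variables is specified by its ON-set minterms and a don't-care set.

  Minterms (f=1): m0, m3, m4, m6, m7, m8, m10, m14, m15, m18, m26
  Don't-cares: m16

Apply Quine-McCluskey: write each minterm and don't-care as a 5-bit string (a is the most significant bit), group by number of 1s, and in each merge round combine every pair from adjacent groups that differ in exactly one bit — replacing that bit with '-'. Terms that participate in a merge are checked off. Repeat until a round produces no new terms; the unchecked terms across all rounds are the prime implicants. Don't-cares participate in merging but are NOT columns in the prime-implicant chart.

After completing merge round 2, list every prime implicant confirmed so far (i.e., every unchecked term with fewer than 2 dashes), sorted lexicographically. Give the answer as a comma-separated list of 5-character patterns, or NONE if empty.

-0000, -1010, 0-000, 00-00, 00-11, 001-0, 01-10, 010-0, 1-010, 100-0

[col 0] 00000*, 00011*, 00100*, 00110*, 00111*, 01000*, 01010*, 01110*, 01111*, 10000*, 10010*, 11010*
[col 1] -0000, -1010, 0-000, 0-110*, 0-111*, 00-00, 00-11, 001-0, 0011-*, 01-10, 010-0, 0111-*, 1-010, 100-0
[col 2] 0-11-
Prime implicants: -0000, -1010, 0-000, 0-11-, 00-00, 00-11, 001-0, 01-10, 010-0, 1-010, 100-0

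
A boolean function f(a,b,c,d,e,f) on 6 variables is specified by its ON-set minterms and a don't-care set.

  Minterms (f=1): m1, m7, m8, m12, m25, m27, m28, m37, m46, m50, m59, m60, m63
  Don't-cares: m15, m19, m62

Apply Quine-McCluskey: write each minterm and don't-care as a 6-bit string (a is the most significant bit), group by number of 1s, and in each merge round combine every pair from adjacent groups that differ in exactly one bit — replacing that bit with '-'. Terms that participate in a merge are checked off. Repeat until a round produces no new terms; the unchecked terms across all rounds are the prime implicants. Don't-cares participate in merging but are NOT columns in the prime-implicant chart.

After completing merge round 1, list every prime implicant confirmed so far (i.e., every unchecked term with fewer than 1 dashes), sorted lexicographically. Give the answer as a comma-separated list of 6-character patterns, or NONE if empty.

000001, 100101, 110010

[col 0] 000001, 000111*, 001000*, 001100*, 001111*, 010011*, 011001*, 011011*, 011100*, 100101, 101110*, 110010, 111011*, 111100*, 111110*, 111111*
[col 1] -11011, -11100, 0-1100, 00-111, 001-00, 01-011, 0110-1, 1-1110, 111-11, 1111-0, 11111-
Prime implicants: -11011, -11100, 0-1100, 00-111, 000001, 001-00, 01-011, 0110-1, 1-1110, 100101, 110010, 111-11, 1111-0, 11111-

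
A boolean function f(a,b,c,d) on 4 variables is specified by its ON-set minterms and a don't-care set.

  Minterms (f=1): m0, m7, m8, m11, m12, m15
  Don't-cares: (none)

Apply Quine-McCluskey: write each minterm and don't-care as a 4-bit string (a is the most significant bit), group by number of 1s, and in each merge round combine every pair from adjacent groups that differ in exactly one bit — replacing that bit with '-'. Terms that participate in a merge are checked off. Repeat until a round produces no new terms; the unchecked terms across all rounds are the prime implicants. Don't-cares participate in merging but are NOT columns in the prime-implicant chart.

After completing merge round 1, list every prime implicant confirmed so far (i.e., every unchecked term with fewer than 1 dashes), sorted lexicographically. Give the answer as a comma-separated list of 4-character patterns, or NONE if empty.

NONE

size-2^0 implicants → 0000(✓)  0111(✓)  1000(✓)  1011(✓)  1100(✓)  1111(✓)
size-2^1 implicants → -000  -111  1-00  1-11
Unchecked terms (primes): -000, -111, 1-00, 1-11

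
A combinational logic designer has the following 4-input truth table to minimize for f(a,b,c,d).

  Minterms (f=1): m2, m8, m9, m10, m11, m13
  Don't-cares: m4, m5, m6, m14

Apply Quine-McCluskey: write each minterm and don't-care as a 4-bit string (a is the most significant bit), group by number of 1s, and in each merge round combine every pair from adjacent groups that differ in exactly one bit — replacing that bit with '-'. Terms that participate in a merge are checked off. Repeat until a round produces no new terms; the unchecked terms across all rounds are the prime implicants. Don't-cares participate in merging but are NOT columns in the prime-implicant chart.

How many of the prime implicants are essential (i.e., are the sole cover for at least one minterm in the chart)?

size-2^0 implicants → 0010(✓)  0100(✓)  0101(✓)  0110(✓)  1000(✓)  1001(✓)  1010(✓)  1011(✓)  1101(✓)  1110(✓)
size-2^1 implicants → -010(✓)  -101  -110(✓)  0-10(✓)  01-0  010-  1-01  1-10(✓)  10-0(✓)  10-1(✓)  100-(✓)  101-(✓)
size-2^2 implicants → --10  10--
Unchecked terms (primes): --10, -101, 01-0, 010-, 1-01, 10--
Minterm coverage:
  m2 ⊆ --10 [E]
  m8 ⊆ 10-- [E]
  m9 ⊆ 1-01,10--
  m10 ⊆ --10,10--
  m11 ⊆ 10-- [E]
  m13 ⊆ -101,1-01
E = {--10, 10--}

2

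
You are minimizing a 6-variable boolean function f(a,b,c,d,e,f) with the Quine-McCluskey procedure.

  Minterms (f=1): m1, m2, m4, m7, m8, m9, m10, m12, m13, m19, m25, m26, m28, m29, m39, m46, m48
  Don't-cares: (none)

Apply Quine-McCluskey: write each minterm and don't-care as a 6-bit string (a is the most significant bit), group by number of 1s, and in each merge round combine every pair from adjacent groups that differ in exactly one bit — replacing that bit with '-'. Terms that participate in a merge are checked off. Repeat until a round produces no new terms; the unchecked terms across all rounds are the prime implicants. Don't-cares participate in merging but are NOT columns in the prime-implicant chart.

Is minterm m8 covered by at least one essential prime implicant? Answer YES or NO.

NO

Round 0: 000001✓ 000010✓ 000100✓ 000111✓ 001000✓ 001001✓ 001010✓ 001100✓ 001101✓ 010011 011001✓ 011010✓ 011100✓ 011101✓ 100111✓ 101110 110000
Round 1: -00111 0-1001✓ 0-1010 0-1100✓ 0-1101✓ 00-001 00-010 00-100 001-00✓ 001-01✓ 0010-0 00100-✓ 00110-✓ 011-01✓ 01110-✓
Round 2: 0-1-01 0-110- 001-0-
PIs = {-00111, 0-1-01, 0-1010, 0-110-, 00-001, 00-010, 00-100, 001-0-, 0010-0, 010011, 101110, 110000}
Coverage chart:
  m1: 00-001 ←essential
  m2: 00-010 ←essential
  m4: 00-100 ←essential
  m7: -00111 ←essential
  m8: 001-0-,0010-0
  m9: 0-1-01,00-001,001-0-
  m10: 0-1010,00-010,0010-0
  m12: 0-110-,00-100,001-0-
  m13: 0-1-01,0-110-,001-0-
  m19: 010011 ←essential
  m25: 0-1-01 ←essential
  m26: 0-1010 ←essential
  m28: 0-110- ←essential
  m29: 0-1-01,0-110-
  m39: -00111 ←essential
  m46: 101110 ←essential
  m48: 110000 ←essential
Essential: -00111, 0-1-01, 0-1010, 0-110-, 00-001, 00-010, 00-100, 010011, 101110, 110000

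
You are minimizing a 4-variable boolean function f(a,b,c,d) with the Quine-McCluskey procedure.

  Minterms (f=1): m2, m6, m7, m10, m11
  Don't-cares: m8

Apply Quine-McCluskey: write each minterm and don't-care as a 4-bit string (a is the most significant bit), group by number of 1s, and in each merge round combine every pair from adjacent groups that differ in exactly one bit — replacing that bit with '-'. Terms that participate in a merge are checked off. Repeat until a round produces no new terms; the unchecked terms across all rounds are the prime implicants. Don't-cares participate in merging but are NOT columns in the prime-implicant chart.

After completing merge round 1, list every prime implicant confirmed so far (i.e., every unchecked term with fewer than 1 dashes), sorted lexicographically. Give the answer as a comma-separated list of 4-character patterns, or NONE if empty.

NONE

[col 0] 0010*, 0110*, 0111*, 1000*, 1010*, 1011*
[col 1] -010, 0-10, 011-, 10-0, 101-
Prime implicants: -010, 0-10, 011-, 10-0, 101-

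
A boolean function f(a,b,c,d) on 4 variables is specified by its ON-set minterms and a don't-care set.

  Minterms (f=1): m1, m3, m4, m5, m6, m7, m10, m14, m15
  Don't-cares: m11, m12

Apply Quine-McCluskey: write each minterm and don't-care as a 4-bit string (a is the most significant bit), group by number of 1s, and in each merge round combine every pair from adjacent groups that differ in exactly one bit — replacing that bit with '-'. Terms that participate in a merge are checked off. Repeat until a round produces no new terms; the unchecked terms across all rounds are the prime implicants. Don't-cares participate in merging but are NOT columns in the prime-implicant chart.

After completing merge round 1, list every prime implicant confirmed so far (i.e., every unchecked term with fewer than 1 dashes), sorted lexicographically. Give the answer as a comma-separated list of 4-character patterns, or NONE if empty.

size-2^0 implicants → 0001(✓)  0011(✓)  0100(✓)  0101(✓)  0110(✓)  0111(✓)  1010(✓)  1011(✓)  1100(✓)  1110(✓)  1111(✓)
size-2^1 implicants → -011(✓)  -100(✓)  -110(✓)  -111(✓)  0-01(✓)  0-11(✓)  00-1(✓)  01-0(✓)  01-1(✓)  010-(✓)  011-(✓)  1-10(✓)  1-11(✓)  101-(✓)  11-0(✓)  111-(✓)
size-2^2 implicants → --11  -1-0  -11-  0--1  01--  1-1-
Unchecked terms (primes): --11, -1-0, -11-, 0--1, 01--, 1-1-

NONE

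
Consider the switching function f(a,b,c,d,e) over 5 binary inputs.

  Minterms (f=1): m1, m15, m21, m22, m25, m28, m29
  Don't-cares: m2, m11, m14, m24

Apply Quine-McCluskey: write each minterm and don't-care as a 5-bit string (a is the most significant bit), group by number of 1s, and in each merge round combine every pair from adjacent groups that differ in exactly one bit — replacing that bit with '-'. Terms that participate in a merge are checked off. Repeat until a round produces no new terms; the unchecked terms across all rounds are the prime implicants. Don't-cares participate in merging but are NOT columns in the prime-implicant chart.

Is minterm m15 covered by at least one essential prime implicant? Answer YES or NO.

[col 0] 00001, 00010, 01011*, 01110*, 01111*, 10101*, 10110, 11000*, 11001*, 11100*, 11101*
[col 1] 01-11, 0111-, 1-101, 11-00*, 11-01*, 1100-*, 1110-*
[col 2] 11-0-
Prime implicants: 00001, 00010, 01-11, 0111-, 1-101, 10110, 11-0-
PI chart (minterm → PIs covering it):
  1 | 00001  (sole → essential)
  15 | 01-11,0111-
  21 | 1-101  (sole → essential)
  22 | 10110  (sole → essential)
  25 | 11-0-  (sole → essential)
  28 | 11-0-  (sole → essential)
  29 | 1-101,11-0-
Essential prime implicants: 00001, 1-101, 10110, 11-0-

NO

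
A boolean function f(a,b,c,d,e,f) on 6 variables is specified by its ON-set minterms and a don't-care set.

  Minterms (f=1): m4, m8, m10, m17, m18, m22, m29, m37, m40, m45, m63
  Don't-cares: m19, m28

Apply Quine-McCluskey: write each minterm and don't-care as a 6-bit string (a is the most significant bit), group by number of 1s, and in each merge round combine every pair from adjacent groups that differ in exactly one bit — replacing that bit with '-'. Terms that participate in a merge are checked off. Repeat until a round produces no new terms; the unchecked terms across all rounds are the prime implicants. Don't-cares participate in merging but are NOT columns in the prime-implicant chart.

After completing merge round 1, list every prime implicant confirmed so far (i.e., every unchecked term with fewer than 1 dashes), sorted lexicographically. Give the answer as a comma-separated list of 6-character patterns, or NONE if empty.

000100, 111111

[col 0] 000100, 001000*, 001010*, 010001*, 010010*, 010011*, 010110*, 011100*, 011101*, 100101*, 101000*, 101101*, 111111
[col 1] -01000, 0010-0, 010-10, 0100-1, 01001-, 01110-, 10-101
Prime implicants: -01000, 000100, 0010-0, 010-10, 0100-1, 01001-, 01110-, 10-101, 111111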